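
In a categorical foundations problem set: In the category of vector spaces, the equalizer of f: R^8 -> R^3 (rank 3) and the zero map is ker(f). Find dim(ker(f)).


The equalizer of f and the zero map is ker(f).
By the rank-nullity theorem: dim(ker(f)) = dim(domain) - rank(f).
dim(ker(f)) = 8 - 3 = 5

5


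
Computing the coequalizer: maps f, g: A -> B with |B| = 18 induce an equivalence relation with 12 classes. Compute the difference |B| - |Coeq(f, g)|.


The coequalizer Coeq(f, g) = B / ~ has one element per equivalence class.
|B| = 18, |Coeq(f, g)| = 12.
|B| - |Coeq(f, g)| = 18 - 12 = 6.

6


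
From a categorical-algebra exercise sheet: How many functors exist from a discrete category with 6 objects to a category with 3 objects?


A functor from a discrete category C to D is determined by
where each object maps. Each of the 6 objects of C can map
to any of the 3 objects of D independently.
Number of functors = 3^6 = 729

729


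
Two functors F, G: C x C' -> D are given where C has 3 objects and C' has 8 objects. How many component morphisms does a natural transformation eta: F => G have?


A natural transformation eta: F => G assigns one component morphism per
object of the domain category.
The domain is the product category C x C', so
|Ob(C x C')| = |Ob(C)| * |Ob(C')| = 3 * 8 = 24.
Therefore eta has 24 component morphisms.

24


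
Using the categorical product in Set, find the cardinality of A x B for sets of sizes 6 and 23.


In Set, the product A x B is the Cartesian product.
By the universal property, |A x B| = |A| * |B|.
|A x B| = 6 * 23 = 138

138


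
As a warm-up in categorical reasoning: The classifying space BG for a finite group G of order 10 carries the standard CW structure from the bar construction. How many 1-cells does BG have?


In the bar-construction CW model of BG, the n-cells are indexed by
n-tuples [g_1|...|g_n] of non-identity elements of G (degenerate
simplices with some g_i = e do not contribute cells), so there are
(|G| - 1)^n n-cells.
For dim = 1 with |G| = 10:
cells = (10 - 1)^1 = 9^1 = 9

9


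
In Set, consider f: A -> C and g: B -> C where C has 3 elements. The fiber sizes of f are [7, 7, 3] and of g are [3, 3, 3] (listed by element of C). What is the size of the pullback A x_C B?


The pullback A x_C B consists of pairs (a, b) with f(a) = g(b).
For each element c in C, the fiber product has |f^-1(c)| * |g^-1(c)| elements.
Summing over C: 7 * 3 + 7 * 3 + 3 * 3
= 21 + 21 + 9 = 51

51


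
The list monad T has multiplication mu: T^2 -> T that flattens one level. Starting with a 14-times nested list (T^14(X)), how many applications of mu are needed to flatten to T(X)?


Each application of mu: T^2 -> T removes one layer of nesting.
Starting at depth 14 (i.e., T^14(X)), we need to reach T(X).
Number of mu applications = 14 - 1 = 13

13


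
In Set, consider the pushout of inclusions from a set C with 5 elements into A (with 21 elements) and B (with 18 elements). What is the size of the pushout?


The pushout A +_C B identifies the images of C in A and B.
|A +_C B| = |A| + |B| - |C| (for injections).
= 21 + 18 - 5 = 34

34


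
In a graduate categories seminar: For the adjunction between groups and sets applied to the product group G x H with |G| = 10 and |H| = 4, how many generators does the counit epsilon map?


The counit epsilon_K: F(U(K)) -> K of the Free-Forgetful adjunction
maps |K| generators of F(U(K)) into K. For K = G x H (the product group),
|G x H| = |G| * |H|.
Total generators mapped = 10 * 4 = 40.

40


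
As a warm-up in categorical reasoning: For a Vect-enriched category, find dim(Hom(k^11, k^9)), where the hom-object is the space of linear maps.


In Vect-enriched categories, Hom(k^n, k^m) is the space of m x n matrices.
dim(Hom(k^11, k^9)) = 9 * 11 = 99

99


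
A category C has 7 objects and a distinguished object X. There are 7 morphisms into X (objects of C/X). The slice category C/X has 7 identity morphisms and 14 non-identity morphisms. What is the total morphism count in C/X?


In the slice category C/X, objects are morphisms to X.
Identity morphisms: 7 (one per object of C/X).
Non-identity morphisms: 14.
Total = 7 + 14 = 21

21


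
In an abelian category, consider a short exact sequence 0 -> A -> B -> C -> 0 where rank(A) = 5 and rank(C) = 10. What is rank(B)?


For a short exact sequence 0 -> A -> B -> C -> 0,
rank is additive: rank(B) = rank(A) + rank(C).
rank(B) = 5 + 10 = 15

15


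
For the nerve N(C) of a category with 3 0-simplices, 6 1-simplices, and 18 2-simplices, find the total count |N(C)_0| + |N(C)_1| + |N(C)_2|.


The 2-skeleton of the nerve N(C) consists of simplices in dimensions 0, 1, 2:
  |N(C)_0| = 3 (objects)
  |N(C)_1| = 6 (morphisms)
  |N(C)_2| = 18 (composable pairs)
Total = 3 + 6 + 18 = 27

27


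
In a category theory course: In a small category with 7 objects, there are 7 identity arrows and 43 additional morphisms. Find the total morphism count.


Each object has an identity morphism, giving 7 identities.
Adding the 43 non-identity morphisms:
Total = 7 + 43 = 50

50


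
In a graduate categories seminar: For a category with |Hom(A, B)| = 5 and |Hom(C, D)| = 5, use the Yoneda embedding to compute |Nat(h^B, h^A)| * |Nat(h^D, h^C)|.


By the Yoneda lemma, Nat(h^B, h^A) is isomorphic to Hom(A, B),
so |Nat(h^B, h^A)| = |Hom(A, B)| and |Nat(h^D, h^C)| = |Hom(C, D)|.
|Hom(A, B)| = 5, |Hom(C, D)| = 5.
|Nat(h^B, h^A) x Nat(h^D, h^C)| = 5 * 5 = 25

25


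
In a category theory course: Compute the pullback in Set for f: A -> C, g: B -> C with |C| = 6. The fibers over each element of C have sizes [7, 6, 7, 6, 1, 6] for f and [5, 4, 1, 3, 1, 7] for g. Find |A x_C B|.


The pullback A x_C B consists of pairs (a, b) with f(a) = g(b).
For each element c in C, the fiber product has |f^-1(c)| * |g^-1(c)| elements.
Summing over C: 7 * 5 + 6 * 4 + 7 * 1 + 6 * 3 + 1 * 1 + 6 * 7
= 35 + 24 + 7 + 18 + 1 + 42 = 127

127


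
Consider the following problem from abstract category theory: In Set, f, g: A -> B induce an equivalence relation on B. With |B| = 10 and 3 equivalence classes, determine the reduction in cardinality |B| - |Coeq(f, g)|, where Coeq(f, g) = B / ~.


The coequalizer Coeq(f, g) = B / ~ has one element per equivalence class.
|B| = 10, |Coeq(f, g)| = 3.
|B| - |Coeq(f, g)| = 10 - 3 = 7.

7


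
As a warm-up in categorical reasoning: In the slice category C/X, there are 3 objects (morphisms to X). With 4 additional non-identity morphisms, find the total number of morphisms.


In the slice category C/X, objects are morphisms to X.
Identity morphisms: 3 (one per object of C/X).
Non-identity morphisms: 4.
Total = 3 + 4 = 7

7


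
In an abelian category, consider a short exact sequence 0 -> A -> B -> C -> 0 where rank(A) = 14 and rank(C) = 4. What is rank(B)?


For a short exact sequence 0 -> A -> B -> C -> 0,
rank is additive: rank(B) = rank(A) + rank(C).
rank(B) = 14 + 4 = 18

18


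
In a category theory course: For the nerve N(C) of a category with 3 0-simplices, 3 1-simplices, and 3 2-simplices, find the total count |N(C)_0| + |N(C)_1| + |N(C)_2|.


The 2-skeleton of the nerve N(C) consists of simplices in dimensions 0, 1, 2:
  |N(C)_0| = 3 (objects)
  |N(C)_1| = 3 (morphisms)
  |N(C)_2| = 3 (composable pairs)
Total = 3 + 3 + 3 = 9

9


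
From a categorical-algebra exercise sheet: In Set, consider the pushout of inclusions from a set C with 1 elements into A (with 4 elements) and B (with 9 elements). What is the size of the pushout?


The pushout A +_C B identifies the images of C in A and B.
|A +_C B| = |A| + |B| - |C| (for injections).
= 4 + 9 - 1 = 12

12


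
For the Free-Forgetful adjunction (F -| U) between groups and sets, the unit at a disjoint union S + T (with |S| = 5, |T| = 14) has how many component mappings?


The unit eta_X: X -> U(F(X)) of the Free-Forgetful adjunction
maps each element of X to a generator of F(X). For X = S + T (disjoint
union in Set), |S + T| = |S| + |T|.
Total mappings = 5 + 14 = 19.

19


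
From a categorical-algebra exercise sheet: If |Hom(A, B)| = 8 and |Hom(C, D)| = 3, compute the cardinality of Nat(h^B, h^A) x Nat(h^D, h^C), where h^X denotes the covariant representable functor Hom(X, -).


By the Yoneda lemma, Nat(h^B, h^A) is isomorphic to Hom(A, B),
so |Nat(h^B, h^A)| = |Hom(A, B)| and |Nat(h^D, h^C)| = |Hom(C, D)|.
|Hom(A, B)| = 8, |Hom(C, D)| = 3.
|Nat(h^B, h^A) x Nat(h^D, h^C)| = 8 * 3 = 24

24


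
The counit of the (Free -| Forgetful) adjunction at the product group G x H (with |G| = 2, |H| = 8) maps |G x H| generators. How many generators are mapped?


The counit epsilon_K: F(U(K)) -> K of the Free-Forgetful adjunction
maps |K| generators of F(U(K)) into K. For K = G x H (the product group),
|G x H| = |G| * |H|.
Total generators mapped = 2 * 8 = 16.

16


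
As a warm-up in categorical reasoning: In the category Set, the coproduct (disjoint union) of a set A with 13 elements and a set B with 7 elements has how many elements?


In Set, the coproduct A + B is the disjoint union.
|A + B| = |A| + |B| = 13 + 7 = 20

20


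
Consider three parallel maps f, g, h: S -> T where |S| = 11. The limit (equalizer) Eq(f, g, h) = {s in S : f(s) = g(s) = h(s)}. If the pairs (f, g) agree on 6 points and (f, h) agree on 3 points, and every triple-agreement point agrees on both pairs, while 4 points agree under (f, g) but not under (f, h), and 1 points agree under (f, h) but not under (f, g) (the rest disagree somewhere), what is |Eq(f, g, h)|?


Eq(f, g, h) is the triple-agreement set: points in S where all three
maps take the same value. Using inclusion-exclusion on the pairwise data:
Pair (f, g) agrees on 6 points; pair (f, h) on 3 points.
Points agreeing under (f, g) but not (f, h) = 4; under (f, h) but not (f, g) = 1.
Triple-agreement = agreement-in-(f, g) minus points that agree under (f, g) but not (f, h):
|Eq(f, g, h)| = 6 - 4 = 2
(cross-check via (f, h): 3 - 1 = 2.)

2


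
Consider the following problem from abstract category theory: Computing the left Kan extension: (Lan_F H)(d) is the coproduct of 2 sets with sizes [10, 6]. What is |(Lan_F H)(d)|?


Pointwise, the left Kan extension (Lan_F H)(d) is the colimit, indexed
by the comma category (F downarrow d), of H composed with the
projection (F downarrow d) -> C. Here that colimit is given
as a coproduct (disjoint union) of sets, so its cardinality is the
sum of the sizes of the summands.
Coproduct of sets with sizes: 10 + 6
= 16

16


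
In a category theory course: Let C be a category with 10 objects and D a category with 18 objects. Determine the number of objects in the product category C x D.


The product category C x D has objects that are pairs (c, d).
Number of pairs = |Ob(C)| * |Ob(D)| = 10 * 18 = 180

180


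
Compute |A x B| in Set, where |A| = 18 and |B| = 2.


In Set, the product A x B is the Cartesian product.
By the universal property, |A x B| = |A| * |B|.
|A x B| = 18 * 2 = 36

36


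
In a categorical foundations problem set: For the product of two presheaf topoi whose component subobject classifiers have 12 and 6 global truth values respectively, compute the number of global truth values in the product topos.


In a product of presheaf topoi E_1 x E_2, the subobject classifier
is Omega = Omega_1 x Omega_2 (componentwise), so
|Omega(top)| = |Omega_1(top_1)| * |Omega_2(top_2)|.
= 12 * 6 = 72.

72


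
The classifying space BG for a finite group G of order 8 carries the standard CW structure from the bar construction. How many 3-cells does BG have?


In the bar-construction CW model of BG, the n-cells are indexed by
n-tuples [g_1|...|g_n] of non-identity elements of G (degenerate
simplices with some g_i = e do not contribute cells), so there are
(|G| - 1)^n n-cells.
For dim = 3 with |G| = 8:
cells = (8 - 1)^3 = 7^3 = 343

343


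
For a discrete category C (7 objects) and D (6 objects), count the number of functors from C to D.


A functor from a discrete category C to D is determined by
where each object maps. Each of the 7 objects of C can map
to any of the 6 objects of D independently.
Number of functors = 6^7 = 279936

279936


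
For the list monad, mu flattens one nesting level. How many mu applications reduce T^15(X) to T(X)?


Each application of mu: T^2 -> T removes one layer of nesting.
Starting at depth 15 (i.e., T^15(X)), we need to reach T(X).
Number of mu applications = 15 - 1 = 14

14


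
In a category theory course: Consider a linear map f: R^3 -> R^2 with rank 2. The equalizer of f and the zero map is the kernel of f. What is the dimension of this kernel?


The equalizer of f and the zero map is ker(f).
By the rank-nullity theorem: dim(ker(f)) = dim(domain) - rank(f).
dim(ker(f)) = 3 - 2 = 1

1


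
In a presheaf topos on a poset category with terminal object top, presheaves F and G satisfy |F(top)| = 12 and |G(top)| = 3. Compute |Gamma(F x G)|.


Global sections of a presheaf on a poset with terminal top satisfy
Gamma(H) ~ H(top). Presheaves admit pointwise products, so
(F x G)(top) = F(top) x G(top) (Cartesian product).
|Gamma(F x G)| = |F(top)| * |G(top)| = 12 * 3 = 36.

36


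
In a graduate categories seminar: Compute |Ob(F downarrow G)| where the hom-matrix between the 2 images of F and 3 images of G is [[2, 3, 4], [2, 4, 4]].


Objects of (F downarrow G) are triples (a, b, h: F(a)->G(b)).
The count equals the sum of all entries in the hom-matrix.
sum(row 0) = 9
sum(row 1) = 10
Grand total = 19

19


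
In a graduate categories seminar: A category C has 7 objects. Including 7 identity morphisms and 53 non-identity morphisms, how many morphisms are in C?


Each object has an identity morphism, giving 7 identities.
Adding the 53 non-identity morphisms:
Total = 7 + 53 = 60

60


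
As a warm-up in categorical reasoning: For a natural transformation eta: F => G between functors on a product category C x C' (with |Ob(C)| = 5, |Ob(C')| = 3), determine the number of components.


A natural transformation eta: F => G assigns one component morphism per
object of the domain category.
The domain is the product category C x C', so
|Ob(C x C')| = |Ob(C)| * |Ob(C')| = 5 * 3 = 15.
Therefore eta has 15 component morphisms.

15


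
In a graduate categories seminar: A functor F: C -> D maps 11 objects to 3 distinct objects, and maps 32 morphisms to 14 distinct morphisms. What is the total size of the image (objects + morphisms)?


The image of F consists of distinct objects and distinct morphisms.
|Im(F)| on objects = 3
|Im(F)| on morphisms = 14
Total image cardinality = 3 + 14 = 17

17


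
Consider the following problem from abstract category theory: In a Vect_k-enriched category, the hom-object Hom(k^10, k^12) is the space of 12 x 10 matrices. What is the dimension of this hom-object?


In Vect-enriched categories, Hom(k^n, k^m) is the space of m x n matrices.
dim(Hom(k^10, k^12)) = 12 * 10 = 120

120


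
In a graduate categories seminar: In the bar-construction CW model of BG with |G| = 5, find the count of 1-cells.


In the bar-construction CW model of BG, the n-cells are indexed by
n-tuples [g_1|...|g_n] of non-identity elements of G (degenerate
simplices with some g_i = e do not contribute cells), so there are
(|G| - 1)^n n-cells.
For dim = 1 with |G| = 5:
cells = (5 - 1)^1 = 4^1 = 4

4


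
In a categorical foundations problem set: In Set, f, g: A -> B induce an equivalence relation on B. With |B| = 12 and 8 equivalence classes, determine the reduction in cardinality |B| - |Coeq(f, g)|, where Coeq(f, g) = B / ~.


The coequalizer Coeq(f, g) = B / ~ has one element per equivalence class.
|B| = 12, |Coeq(f, g)| = 8.
|B| - |Coeq(f, g)| = 12 - 8 = 4.

4


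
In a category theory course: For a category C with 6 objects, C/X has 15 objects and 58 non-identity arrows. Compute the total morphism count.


In the slice category C/X, objects are morphisms to X.
Identity morphisms: 15 (one per object of C/X).
Non-identity morphisms: 58.
Total = 15 + 58 = 73

73


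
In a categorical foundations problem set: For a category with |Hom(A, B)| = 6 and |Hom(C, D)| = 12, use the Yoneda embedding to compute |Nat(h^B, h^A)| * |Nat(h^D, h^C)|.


By the Yoneda lemma, Nat(h^B, h^A) is isomorphic to Hom(A, B),
so |Nat(h^B, h^A)| = |Hom(A, B)| and |Nat(h^D, h^C)| = |Hom(C, D)|.
|Hom(A, B)| = 6, |Hom(C, D)| = 12.
|Nat(h^B, h^A) x Nat(h^D, h^C)| = 6 * 12 = 72

72


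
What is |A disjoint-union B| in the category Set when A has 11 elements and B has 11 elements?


In Set, the coproduct A + B is the disjoint union.
|A + B| = |A| + |B| = 11 + 11 = 22

22


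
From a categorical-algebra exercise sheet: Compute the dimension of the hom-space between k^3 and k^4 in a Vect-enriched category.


In Vect-enriched categories, Hom(k^n, k^m) is the space of m x n matrices.
dim(Hom(k^3, k^4)) = 4 * 3 = 12

12


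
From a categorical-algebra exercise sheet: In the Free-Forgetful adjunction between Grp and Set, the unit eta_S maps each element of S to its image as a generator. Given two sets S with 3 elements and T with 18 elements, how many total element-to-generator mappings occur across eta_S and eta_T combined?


The unit eta_X: X -> U(F(X)) of the Free-Forgetful adjunction
maps each element of X to a generator of F(X). For X = S + T (disjoint
union in Set), |S + T| = |S| + |T|.
Total mappings = 3 + 18 = 21.

21


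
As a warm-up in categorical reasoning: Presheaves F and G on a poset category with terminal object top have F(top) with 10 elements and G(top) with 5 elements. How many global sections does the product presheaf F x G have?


Global sections of a presheaf on a poset with terminal top satisfy
Gamma(H) ~ H(top). Presheaves admit pointwise products, so
(F x G)(top) = F(top) x G(top) (Cartesian product).
|Gamma(F x G)| = |F(top)| * |G(top)| = 10 * 5 = 50.

50


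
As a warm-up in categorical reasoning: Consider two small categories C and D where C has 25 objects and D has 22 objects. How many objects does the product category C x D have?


The product category C x D has objects that are pairs (c, d).
Number of pairs = |Ob(C)| * |Ob(D)| = 25 * 22 = 550

550


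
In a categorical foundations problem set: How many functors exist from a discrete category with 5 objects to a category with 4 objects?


A functor from a discrete category C to D is determined by
where each object maps. Each of the 5 objects of C can map
to any of the 4 objects of D independently.
Number of functors = 4^5 = 1024

1024


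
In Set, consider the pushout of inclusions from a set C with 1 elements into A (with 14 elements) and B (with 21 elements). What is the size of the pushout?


The pushout A +_C B identifies the images of C in A and B.
|A +_C B| = |A| + |B| - |C| (for injections).
= 14 + 21 - 1 = 34

34


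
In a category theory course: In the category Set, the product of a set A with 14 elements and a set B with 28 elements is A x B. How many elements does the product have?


In Set, the product A x B is the Cartesian product.
By the universal property, |A x B| = |A| * |B|.
|A x B| = 14 * 28 = 392

392


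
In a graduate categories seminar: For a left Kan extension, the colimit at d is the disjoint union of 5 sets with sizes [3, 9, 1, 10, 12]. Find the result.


Pointwise, the left Kan extension (Lan_F H)(d) is the colimit, indexed
by the comma category (F downarrow d), of H composed with the
projection (F downarrow d) -> C. Here that colimit is given
as a coproduct (disjoint union) of sets, so its cardinality is the
sum of the sizes of the summands.
Coproduct of sets with sizes: 3 + 9 + 1 + 10 + 12
= 35

35


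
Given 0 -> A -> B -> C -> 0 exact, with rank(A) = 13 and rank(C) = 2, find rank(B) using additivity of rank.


For a short exact sequence 0 -> A -> B -> C -> 0,
rank is additive: rank(B) = rank(A) + rank(C).
rank(B) = 13 + 2 = 15

15


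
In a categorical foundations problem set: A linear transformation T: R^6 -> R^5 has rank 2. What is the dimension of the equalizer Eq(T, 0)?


The equalizer of f and the zero map is ker(f).
By the rank-nullity theorem: dim(ker(f)) = dim(domain) - rank(f).
dim(ker(f)) = 6 - 2 = 4

4


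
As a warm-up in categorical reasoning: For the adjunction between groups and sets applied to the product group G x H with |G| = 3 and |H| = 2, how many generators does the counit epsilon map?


The counit epsilon_K: F(U(K)) -> K of the Free-Forgetful adjunction
maps |K| generators of F(U(K)) into K. For K = G x H (the product group),
|G x H| = |G| * |H|.
Total generators mapped = 3 * 2 = 6.

6


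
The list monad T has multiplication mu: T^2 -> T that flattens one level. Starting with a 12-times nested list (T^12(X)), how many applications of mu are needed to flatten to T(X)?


Each application of mu: T^2 -> T removes one layer of nesting.
Starting at depth 12 (i.e., T^12(X)), we need to reach T(X).
Number of mu applications = 12 - 1 = 11

11


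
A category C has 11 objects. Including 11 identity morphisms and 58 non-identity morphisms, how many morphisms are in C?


Each object has an identity morphism, giving 11 identities.
Adding the 58 non-identity morphisms:
Total = 11 + 58 = 69

69


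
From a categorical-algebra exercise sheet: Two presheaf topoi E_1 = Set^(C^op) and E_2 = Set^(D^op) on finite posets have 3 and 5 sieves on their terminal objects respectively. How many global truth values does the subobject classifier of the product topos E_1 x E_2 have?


In a product of presheaf topoi E_1 x E_2, the subobject classifier
is Omega = Omega_1 x Omega_2 (componentwise), so
|Omega(top)| = |Omega_1(top_1)| * |Omega_2(top_2)|.
= 3 * 5 = 15.

15


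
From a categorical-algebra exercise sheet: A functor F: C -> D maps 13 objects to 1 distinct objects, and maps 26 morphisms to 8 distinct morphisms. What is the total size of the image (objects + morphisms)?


The image of F consists of distinct objects and distinct morphisms.
|Im(F)| on objects = 1
|Im(F)| on morphisms = 8
Total image cardinality = 1 + 8 = 9

9


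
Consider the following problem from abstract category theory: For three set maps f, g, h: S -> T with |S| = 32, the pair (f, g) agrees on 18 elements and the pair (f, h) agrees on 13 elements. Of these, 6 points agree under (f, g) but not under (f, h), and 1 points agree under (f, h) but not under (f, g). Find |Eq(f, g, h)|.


Eq(f, g, h) is the triple-agreement set: points in S where all three
maps take the same value. Using inclusion-exclusion on the pairwise data:
Pair (f, g) agrees on 18 points; pair (f, h) on 13 points.
Points agreeing under (f, g) but not (f, h) = 6; under (f, h) but not (f, g) = 1.
Triple-agreement = agreement-in-(f, g) minus points that agree under (f, g) but not (f, h):
|Eq(f, g, h)| = 18 - 6 = 12
(cross-check via (f, h): 13 - 1 = 12.)

12


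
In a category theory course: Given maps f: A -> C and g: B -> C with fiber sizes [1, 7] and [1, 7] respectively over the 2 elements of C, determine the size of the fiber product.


The pullback A x_C B consists of pairs (a, b) with f(a) = g(b).
For each element c in C, the fiber product has |f^-1(c)| * |g^-1(c)| elements.
Summing over C: 1 * 1 + 7 * 7
= 1 + 49 = 50

50


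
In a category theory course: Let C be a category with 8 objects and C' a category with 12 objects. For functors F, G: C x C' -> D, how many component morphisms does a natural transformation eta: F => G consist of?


A natural transformation eta: F => G assigns one component morphism per
object of the domain category.
The domain is the product category C x C', so
|Ob(C x C')| = |Ob(C)| * |Ob(C')| = 8 * 12 = 96.
Therefore eta has 96 component morphisms.

96


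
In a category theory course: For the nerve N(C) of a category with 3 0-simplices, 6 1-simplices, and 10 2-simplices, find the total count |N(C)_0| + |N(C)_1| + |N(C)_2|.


The 2-skeleton of the nerve N(C) consists of simplices in dimensions 0, 1, 2:
  |N(C)_0| = 3 (objects)
  |N(C)_1| = 6 (morphisms)
  |N(C)_2| = 10 (composable pairs)
Total = 3 + 6 + 10 = 19

19


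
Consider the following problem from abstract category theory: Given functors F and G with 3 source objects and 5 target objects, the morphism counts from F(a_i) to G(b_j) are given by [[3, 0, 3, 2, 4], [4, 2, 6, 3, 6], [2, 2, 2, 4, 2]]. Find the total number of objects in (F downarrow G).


Objects of (F downarrow G) are triples (a, b, h: F(a)->G(b)).
The count equals the sum of all entries in the hom-matrix.
sum(row 0) = 12
sum(row 1) = 21
sum(row 2) = 12
Grand total = 45

45


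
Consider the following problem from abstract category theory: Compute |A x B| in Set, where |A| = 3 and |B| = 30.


In Set, the product A x B is the Cartesian product.
By the universal property, |A x B| = |A| * |B|.
|A x B| = 3 * 30 = 90

90


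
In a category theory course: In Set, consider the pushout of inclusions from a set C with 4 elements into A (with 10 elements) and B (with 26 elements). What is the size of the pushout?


The pushout A +_C B identifies the images of C in A and B.
|A +_C B| = |A| + |B| - |C| (for injections).
= 10 + 26 - 4 = 32

32


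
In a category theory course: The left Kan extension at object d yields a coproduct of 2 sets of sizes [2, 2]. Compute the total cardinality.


Pointwise, the left Kan extension (Lan_F H)(d) is the colimit, indexed
by the comma category (F downarrow d), of H composed with the
projection (F downarrow d) -> C. Here that colimit is given
as a coproduct (disjoint union) of sets, so its cardinality is the
sum of the sizes of the summands.
Coproduct of sets with sizes: 2 + 2
= 4

4


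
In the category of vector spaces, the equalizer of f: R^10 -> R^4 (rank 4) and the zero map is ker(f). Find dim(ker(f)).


The equalizer of f and the zero map is ker(f).
By the rank-nullity theorem: dim(ker(f)) = dim(domain) - rank(f).
dim(ker(f)) = 10 - 4 = 6

6


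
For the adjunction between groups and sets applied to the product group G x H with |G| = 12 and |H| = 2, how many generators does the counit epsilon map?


The counit epsilon_K: F(U(K)) -> K of the Free-Forgetful adjunction
maps |K| generators of F(U(K)) into K. For K = G x H (the product group),
|G x H| = |G| * |H|.
Total generators mapped = 12 * 2 = 24.

24


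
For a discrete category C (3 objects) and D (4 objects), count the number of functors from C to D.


A functor from a discrete category C to D is determined by
where each object maps. Each of the 3 objects of C can map
to any of the 4 objects of D independently.
Number of functors = 4^3 = 64

64


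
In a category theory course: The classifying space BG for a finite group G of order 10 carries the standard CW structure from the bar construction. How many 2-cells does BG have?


In the bar-construction CW model of BG, the n-cells are indexed by
n-tuples [g_1|...|g_n] of non-identity elements of G (degenerate
simplices with some g_i = e do not contribute cells), so there are
(|G| - 1)^n n-cells.
For dim = 2 with |G| = 10:
cells = (10 - 1)^2 = 9^2 = 81

81


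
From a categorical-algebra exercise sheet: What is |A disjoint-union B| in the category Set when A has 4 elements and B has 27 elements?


In Set, the coproduct A + B is the disjoint union.
|A + B| = |A| + |B| = 4 + 27 = 31

31


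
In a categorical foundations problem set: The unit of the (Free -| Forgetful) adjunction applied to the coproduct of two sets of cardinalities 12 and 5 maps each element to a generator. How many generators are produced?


The unit eta_X: X -> U(F(X)) of the Free-Forgetful adjunction
maps each element of X to a generator of F(X). For X = S + T (disjoint
union in Set), |S + T| = |S| + |T|.
Total mappings = 12 + 5 = 17.

17


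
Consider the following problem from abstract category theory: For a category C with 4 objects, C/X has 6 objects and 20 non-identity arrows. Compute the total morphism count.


In the slice category C/X, objects are morphisms to X.
Identity morphisms: 6 (one per object of C/X).
Non-identity morphisms: 20.
Total = 6 + 20 = 26

26


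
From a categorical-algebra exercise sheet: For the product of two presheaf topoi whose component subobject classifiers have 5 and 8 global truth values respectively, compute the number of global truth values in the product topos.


In a product of presheaf topoi E_1 x E_2, the subobject classifier
is Omega = Omega_1 x Omega_2 (componentwise), so
|Omega(top)| = |Omega_1(top_1)| * |Omega_2(top_2)|.
= 5 * 8 = 40.

40


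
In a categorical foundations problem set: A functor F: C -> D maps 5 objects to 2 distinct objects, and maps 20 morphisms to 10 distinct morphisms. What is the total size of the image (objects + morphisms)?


The image of F consists of distinct objects and distinct morphisms.
|Im(F)| on objects = 2
|Im(F)| on morphisms = 10
Total image cardinality = 2 + 10 = 12

12


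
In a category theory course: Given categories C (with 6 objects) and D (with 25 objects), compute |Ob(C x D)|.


The product category C x D has objects that are pairs (c, d).
Number of pairs = |Ob(C)| * |Ob(D)| = 6 * 25 = 150

150


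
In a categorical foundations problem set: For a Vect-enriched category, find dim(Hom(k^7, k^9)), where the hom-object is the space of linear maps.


In Vect-enriched categories, Hom(k^n, k^m) is the space of m x n matrices.
dim(Hom(k^7, k^9)) = 9 * 7 = 63

63


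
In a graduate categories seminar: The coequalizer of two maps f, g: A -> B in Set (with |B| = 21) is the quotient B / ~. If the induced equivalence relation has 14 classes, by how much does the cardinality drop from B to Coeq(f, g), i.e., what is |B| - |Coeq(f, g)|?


The coequalizer Coeq(f, g) = B / ~ has one element per equivalence class.
|B| = 21, |Coeq(f, g)| = 14.
|B| - |Coeq(f, g)| = 21 - 14 = 7.

7


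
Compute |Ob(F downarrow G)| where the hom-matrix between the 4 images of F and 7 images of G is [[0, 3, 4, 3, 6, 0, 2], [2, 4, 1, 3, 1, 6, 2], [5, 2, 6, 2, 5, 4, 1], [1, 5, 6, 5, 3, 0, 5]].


Objects of (F downarrow G) are triples (a, b, h: F(a)->G(b)).
The count equals the sum of all entries in the hom-matrix.
sum(row 0) = 18
sum(row 1) = 19
sum(row 2) = 25
sum(row 3) = 25
Grand total = 87

87


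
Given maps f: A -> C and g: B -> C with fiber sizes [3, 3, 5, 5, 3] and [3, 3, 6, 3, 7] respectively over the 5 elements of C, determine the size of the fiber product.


The pullback A x_C B consists of pairs (a, b) with f(a) = g(b).
For each element c in C, the fiber product has |f^-1(c)| * |g^-1(c)| elements.
Summing over C: 3 * 3 + 3 * 3 + 5 * 6 + 5 * 3 + 3 * 7
= 9 + 9 + 30 + 15 + 21 = 84

84


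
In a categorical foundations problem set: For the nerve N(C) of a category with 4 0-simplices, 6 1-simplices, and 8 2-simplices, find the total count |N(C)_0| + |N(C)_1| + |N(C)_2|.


The 2-skeleton of the nerve N(C) consists of simplices in dimensions 0, 1, 2:
  |N(C)_0| = 4 (objects)
  |N(C)_1| = 6 (morphisms)
  |N(C)_2| = 8 (composable pairs)
Total = 4 + 6 + 8 = 18

18


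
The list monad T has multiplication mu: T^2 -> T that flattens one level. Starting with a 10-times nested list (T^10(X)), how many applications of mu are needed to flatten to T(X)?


Each application of mu: T^2 -> T removes one layer of nesting.
Starting at depth 10 (i.e., T^10(X)), we need to reach T(X).
Number of mu applications = 10 - 1 = 9

9


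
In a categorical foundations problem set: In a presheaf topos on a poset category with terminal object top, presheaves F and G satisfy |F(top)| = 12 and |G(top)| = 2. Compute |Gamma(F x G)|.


Global sections of a presheaf on a poset with terminal top satisfy
Gamma(H) ~ H(top). Presheaves admit pointwise products, so
(F x G)(top) = F(top) x G(top) (Cartesian product).
|Gamma(F x G)| = |F(top)| * |G(top)| = 12 * 2 = 24.

24


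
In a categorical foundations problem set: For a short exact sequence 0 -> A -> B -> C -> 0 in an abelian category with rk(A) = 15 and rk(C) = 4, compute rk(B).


For a short exact sequence 0 -> A -> B -> C -> 0,
rank is additive: rank(B) = rank(A) + rank(C).
rank(B) = 15 + 4 = 19

19


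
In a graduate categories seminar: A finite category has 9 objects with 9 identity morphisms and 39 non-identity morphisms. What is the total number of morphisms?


Each object has an identity morphism, giving 9 identities.
Adding the 39 non-identity morphisms:
Total = 9 + 39 = 48

48


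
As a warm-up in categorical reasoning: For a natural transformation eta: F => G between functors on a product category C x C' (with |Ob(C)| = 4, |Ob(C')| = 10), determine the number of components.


A natural transformation eta: F => G assigns one component morphism per
object of the domain category.
The domain is the product category C x C', so
|Ob(C x C')| = |Ob(C)| * |Ob(C')| = 4 * 10 = 40.
Therefore eta has 40 component morphisms.

40


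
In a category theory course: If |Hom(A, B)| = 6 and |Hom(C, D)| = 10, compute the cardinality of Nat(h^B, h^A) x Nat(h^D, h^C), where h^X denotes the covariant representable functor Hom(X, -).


By the Yoneda lemma, Nat(h^B, h^A) is isomorphic to Hom(A, B),
so |Nat(h^B, h^A)| = |Hom(A, B)| and |Nat(h^D, h^C)| = |Hom(C, D)|.
|Hom(A, B)| = 6, |Hom(C, D)| = 10.
|Nat(h^B, h^A) x Nat(h^D, h^C)| = 6 * 10 = 60

60


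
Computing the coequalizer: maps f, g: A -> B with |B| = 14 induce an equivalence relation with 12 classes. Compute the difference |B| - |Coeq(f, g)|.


The coequalizer Coeq(f, g) = B / ~ has one element per equivalence class.
|B| = 14, |Coeq(f, g)| = 12.
|B| - |Coeq(f, g)| = 14 - 12 = 2.

2


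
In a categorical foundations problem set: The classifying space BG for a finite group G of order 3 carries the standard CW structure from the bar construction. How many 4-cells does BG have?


In the bar-construction CW model of BG, the n-cells are indexed by
n-tuples [g_1|...|g_n] of non-identity elements of G (degenerate
simplices with some g_i = e do not contribute cells), so there are
(|G| - 1)^n n-cells.
For dim = 4 with |G| = 3:
cells = (3 - 1)^4 = 2^4 = 16

16


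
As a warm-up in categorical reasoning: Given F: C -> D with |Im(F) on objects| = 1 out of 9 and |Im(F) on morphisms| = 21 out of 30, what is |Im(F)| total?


The image of F consists of distinct objects and distinct morphisms.
|Im(F)| on objects = 1
|Im(F)| on morphisms = 21
Total image cardinality = 1 + 21 = 22

22


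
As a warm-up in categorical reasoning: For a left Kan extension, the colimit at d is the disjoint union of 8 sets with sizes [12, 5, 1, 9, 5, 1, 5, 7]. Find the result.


Pointwise, the left Kan extension (Lan_F H)(d) is the colimit, indexed
by the comma category (F downarrow d), of H composed with the
projection (F downarrow d) -> C. Here that colimit is given
as a coproduct (disjoint union) of sets, so its cardinality is the
sum of the sizes of the summands.
Coproduct of sets with sizes: 12 + 5 + 1 + 9 + 5 + 1 + 5 + 7
= 45

45


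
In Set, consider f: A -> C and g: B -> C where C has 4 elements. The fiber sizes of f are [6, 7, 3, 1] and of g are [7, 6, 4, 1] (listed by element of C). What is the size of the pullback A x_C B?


The pullback A x_C B consists of pairs (a, b) with f(a) = g(b).
For each element c in C, the fiber product has |f^-1(c)| * |g^-1(c)| elements.
Summing over C: 6 * 7 + 7 * 6 + 3 * 4 + 1 * 1
= 42 + 42 + 12 + 1 = 97

97


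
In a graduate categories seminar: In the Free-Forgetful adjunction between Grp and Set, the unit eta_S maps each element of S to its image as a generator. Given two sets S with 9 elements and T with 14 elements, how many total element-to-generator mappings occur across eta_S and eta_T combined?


The unit eta_X: X -> U(F(X)) of the Free-Forgetful adjunction
maps each element of X to a generator of F(X). For X = S + T (disjoint
union in Set), |S + T| = |S| + |T|.
Total mappings = 9 + 14 = 23.

23


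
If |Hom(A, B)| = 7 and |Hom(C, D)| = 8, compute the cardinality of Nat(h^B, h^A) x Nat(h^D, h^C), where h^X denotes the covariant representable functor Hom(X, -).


By the Yoneda lemma, Nat(h^B, h^A) is isomorphic to Hom(A, B),
so |Nat(h^B, h^A)| = |Hom(A, B)| and |Nat(h^D, h^C)| = |Hom(C, D)|.
|Hom(A, B)| = 7, |Hom(C, D)| = 8.
|Nat(h^B, h^A) x Nat(h^D, h^C)| = 7 * 8 = 56

56


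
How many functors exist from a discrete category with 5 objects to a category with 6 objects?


A functor from a discrete category C to D is determined by
where each object maps. Each of the 5 objects of C can map
to any of the 6 objects of D independently.
Number of functors = 6^5 = 7776

7776


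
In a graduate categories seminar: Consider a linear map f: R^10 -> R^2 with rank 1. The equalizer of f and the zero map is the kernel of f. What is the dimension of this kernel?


The equalizer of f and the zero map is ker(f).
By the rank-nullity theorem: dim(ker(f)) = dim(domain) - rank(f).
dim(ker(f)) = 10 - 1 = 9

9


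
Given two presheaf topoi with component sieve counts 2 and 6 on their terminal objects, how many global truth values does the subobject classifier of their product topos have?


In a product of presheaf topoi E_1 x E_2, the subobject classifier
is Omega = Omega_1 x Omega_2 (componentwise), so
|Omega(top)| = |Omega_1(top_1)| * |Omega_2(top_2)|.
= 2 * 6 = 12.

12


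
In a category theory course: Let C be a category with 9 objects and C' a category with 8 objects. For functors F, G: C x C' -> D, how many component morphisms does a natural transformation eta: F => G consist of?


A natural transformation eta: F => G assigns one component morphism per
object of the domain category.
The domain is the product category C x C', so
|Ob(C x C')| = |Ob(C)| * |Ob(C')| = 9 * 8 = 72.
Therefore eta has 72 component morphisms.

72


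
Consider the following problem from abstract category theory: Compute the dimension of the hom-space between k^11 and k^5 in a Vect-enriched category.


In Vect-enriched categories, Hom(k^n, k^m) is the space of m x n matrices.
dim(Hom(k^11, k^5)) = 5 * 11 = 55

55


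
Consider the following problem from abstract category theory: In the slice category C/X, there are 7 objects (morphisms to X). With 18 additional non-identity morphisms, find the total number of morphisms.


In the slice category C/X, objects are morphisms to X.
Identity morphisms: 7 (one per object of C/X).
Non-identity morphisms: 18.
Total = 7 + 18 = 25

25


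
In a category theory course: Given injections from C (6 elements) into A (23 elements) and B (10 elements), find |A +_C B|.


The pushout A +_C B identifies the images of C in A and B.
|A +_C B| = |A| + |B| - |C| (for injections).
= 23 + 10 - 6 = 27

27


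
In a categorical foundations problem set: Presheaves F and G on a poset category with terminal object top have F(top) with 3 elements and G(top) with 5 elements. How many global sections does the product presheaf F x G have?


Global sections of a presheaf on a poset with terminal top satisfy
Gamma(H) ~ H(top). Presheaves admit pointwise products, so
(F x G)(top) = F(top) x G(top) (Cartesian product).
|Gamma(F x G)| = |F(top)| * |G(top)| = 3 * 5 = 15.

15


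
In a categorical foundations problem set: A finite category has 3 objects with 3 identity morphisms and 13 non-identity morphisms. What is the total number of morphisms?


Each object has an identity morphism, giving 3 identities.
Adding the 13 non-identity morphisms:
Total = 3 + 13 = 16

16


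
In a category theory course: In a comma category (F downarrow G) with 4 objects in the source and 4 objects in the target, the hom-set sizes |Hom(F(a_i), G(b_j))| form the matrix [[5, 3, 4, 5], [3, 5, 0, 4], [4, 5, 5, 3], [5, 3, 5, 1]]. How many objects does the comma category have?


Objects of (F downarrow G) are triples (a, b, h: F(a)->G(b)).
The count equals the sum of all entries in the hom-matrix.
sum(row 0) = 17
sum(row 1) = 12
sum(row 2) = 17
sum(row 3) = 14
Grand total = 60

60


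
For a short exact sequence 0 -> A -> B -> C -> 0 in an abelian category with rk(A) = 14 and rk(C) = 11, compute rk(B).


For a short exact sequence 0 -> A -> B -> C -> 0,
rank is additive: rank(B) = rank(A) + rank(C).
rank(B) = 14 + 11 = 25

25
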